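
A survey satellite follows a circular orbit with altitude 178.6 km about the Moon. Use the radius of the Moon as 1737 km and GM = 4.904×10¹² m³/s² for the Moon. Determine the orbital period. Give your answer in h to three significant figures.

r = 1737 + 178.6 = 1915.6 km = 1.9156×10⁶ m.
Kepler's third law: T = 2π√(r³/μ) = 2π√((1.916×10⁶)³ / 4.904×10¹²).
r³/μ = 1.433×10⁶ s², so T = 2π × 1.197×10³ = 7.522×10³ s.
Converting: 7.522×10³ s ÷ 3600 = 2.090 h.

T ≈ 2.09 h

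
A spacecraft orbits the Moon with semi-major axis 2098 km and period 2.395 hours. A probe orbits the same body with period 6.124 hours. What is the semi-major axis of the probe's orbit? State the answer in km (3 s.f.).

a₂ ≈ 3920 km

Kepler's third law: a³ ∝ T², so a₂ = a₁ (T₂/T₁)^(2/3).
T₂/T₁ = 2.557, (T₂/T₁)^(2/3) = 1.870.
a₂ = 2098 × 1.870 = 3923 km.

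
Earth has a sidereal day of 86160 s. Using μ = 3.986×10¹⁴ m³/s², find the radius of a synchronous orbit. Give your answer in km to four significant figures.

A synchronous orbit has period T, so by Kepler's third law a = (μT²/4π²)^(1/3).
μT²/4π² = 3.986×10¹⁴ × (8.616×10⁴)² / 39.48 = 7.495×10²² m³.
a = 4.216×10⁷ m = 42163 km.

r_sync ≈ 42160 km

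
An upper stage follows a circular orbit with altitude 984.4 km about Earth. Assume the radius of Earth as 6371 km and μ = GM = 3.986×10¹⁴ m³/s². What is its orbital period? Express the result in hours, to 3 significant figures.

T ≈ 1.74 hours

r = 6371 + 984.4 = 7355.4 km = 7.3554×10⁶ m.
Kepler's third law: T = 2π√(r³/μ) = 2π√((7.355×10⁶)³ / 3.986×10¹⁴).
r³/μ = 9.983×10⁵ s², so T = 2π × 9.992×10² = 6.278×10³ s.
Converting: 6.278×10³ s ÷ 3600 = 1.744 hours.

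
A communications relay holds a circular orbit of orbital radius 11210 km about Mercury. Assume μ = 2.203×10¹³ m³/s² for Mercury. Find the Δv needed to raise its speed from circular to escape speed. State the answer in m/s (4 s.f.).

Δv ≈ 580.7 m/s

r = 11210 km = 1.121×10⁷ m.
Circular speed v_c = √(μ/r) = 1402 m/s.
Escape speed v_esc = √(2μ/r) = √2 × v_c = 1983 m/s.
Δv = v_esc − v_c = 580.7 m/s.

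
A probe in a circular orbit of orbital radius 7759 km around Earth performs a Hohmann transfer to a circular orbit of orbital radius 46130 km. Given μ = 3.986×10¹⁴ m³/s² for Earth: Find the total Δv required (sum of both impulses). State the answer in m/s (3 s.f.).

Δv_total ≈ 3570 m/s

r₁ = 7759 km = 7.759×10⁶ m.
r₂ = 46130 km = 4.613×10⁷ m.
Transfer ellipse a_t = (r₁ + r₂)/2 = 2.694×10⁷ m.
At r₁: circular v_c1 = √(μ/r₁) = 7167 m/s; transfer-perigee v_p = √[μ(2/r₁ − 1/a_t)] = 9378 m/s.
Δv₁ = v_p − v_c1 = 2211 m/s.
At r₂: circular v_c2 = √(μ/r₂) = 2940 m/s; transfer-apogee v_a = √[μ(2/r₂ − 1/a_t)] = 1577 m/s.
Δv₂ = v_c2 − v_a = 1362 m/s.
Total Δv = Δv₁ + Δv₂ = 3573 m/s.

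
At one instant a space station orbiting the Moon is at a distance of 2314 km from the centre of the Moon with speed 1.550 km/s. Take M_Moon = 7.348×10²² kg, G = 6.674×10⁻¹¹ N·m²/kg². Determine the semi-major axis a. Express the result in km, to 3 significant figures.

μ = GM = 6.674×10⁻¹¹ × 7.348×10²² = 4.904×10¹² m³/s².
r = 2.314×10⁶ m.
Vis-viva rearranged: 1/a = 2/r − v²/μ = 8.643×10⁻⁷ − 4.899×10⁻⁷ = 3.744×10⁻⁷ m⁻¹.
a = 2.671×10⁶ m = 2670.9 km.

a ≈ 2670 km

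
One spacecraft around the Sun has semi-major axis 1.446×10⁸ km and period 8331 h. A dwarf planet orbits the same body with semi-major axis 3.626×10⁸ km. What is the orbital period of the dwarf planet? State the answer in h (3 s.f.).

Kepler's third law: T² ∝ a³, so T₂ = T₁ (a₂/a₁)^(3/2).
a₂/a₁ = 2.508, (a₂/a₁)^(3/2) = 3.971.
T₂ = 8331 × 3.971 = 33080 h.

T₂ ≈ 33100 h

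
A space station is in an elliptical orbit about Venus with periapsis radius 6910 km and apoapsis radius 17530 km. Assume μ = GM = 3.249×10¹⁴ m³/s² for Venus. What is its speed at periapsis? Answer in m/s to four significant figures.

Semi-major axis a = (r_p + r_a)/2 = 12220 km = 1.222×10⁷ m.
Vis-viva: v² = μ(2/r − 1/a) = 3.249×10¹⁴ × (2.894×10⁻⁷ − 8.183×10⁻⁸) = 6.745×10⁷ m²/s².
v = 8213 m/s.

v ≈ 8213 m/s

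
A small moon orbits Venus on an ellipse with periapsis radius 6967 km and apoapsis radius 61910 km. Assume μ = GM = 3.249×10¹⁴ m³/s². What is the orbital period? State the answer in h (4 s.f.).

T ≈ 19.57 h

Semi-major axis a = (r_p + r_a)/2 = (6967.0 + 61910)/2 = 34438 km = 3.444×10⁷ m.
By Kepler's third law T = 2π√(a³/μ) = 2π × 1.121×10⁴ = 7.045×10⁴ s.
= 19.57 h.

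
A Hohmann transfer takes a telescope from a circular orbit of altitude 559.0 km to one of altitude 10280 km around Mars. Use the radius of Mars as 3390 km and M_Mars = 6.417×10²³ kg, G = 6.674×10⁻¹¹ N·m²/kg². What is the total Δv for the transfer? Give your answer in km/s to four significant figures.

μ = GM = 6.674×10⁻¹¹ × 6.417×10²³ = 4.283×10¹³ m³/s².
r₁ = 3390 + 559.0 = 3949.0 km = 3.9490×10⁶ m.
r₂ = 3390 + 10280 = 13670 km = 1.3670×10⁷ m.
Transfer ellipse a_t = (r₁ + r₂)/2 = 8.810×10⁶ m.
At r₁: circular v_c1 = √(μ/r₁) = 3293 m/s; transfer-periapsis v_p = √[μ(2/r₁ − 1/a_t)] = 4102 m/s.
Δv₁ = v_p − v_c1 = 809.1 m/s.
At r₂: circular v_c2 = √(μ/r₂) = 1770 m/s; transfer-apoapsis v_a = √[μ(2/r₂ − 1/a_t)] = 1185 m/s.
Δv₂ = v_c2 − v_a = 584.9 m/s.
Total Δv = Δv₁ + Δv₂ = 1394 m/s = 1.394 km/s.

Δv_total ≈ 1.394 km/s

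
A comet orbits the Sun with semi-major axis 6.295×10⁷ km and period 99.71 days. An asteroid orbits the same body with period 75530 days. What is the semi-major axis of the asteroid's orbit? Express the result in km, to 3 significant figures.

Kepler's third law: a³ ∝ T², so a₂ = a₁ (T₂/T₁)^(2/3).
T₂/T₁ = 757.5, (T₂/T₁)^(2/3) = 83.10.
a₂ = 6.295×10⁷ × 83.10 = 5.231×10⁹ km.

a₂ ≈ 5.23×10⁹ km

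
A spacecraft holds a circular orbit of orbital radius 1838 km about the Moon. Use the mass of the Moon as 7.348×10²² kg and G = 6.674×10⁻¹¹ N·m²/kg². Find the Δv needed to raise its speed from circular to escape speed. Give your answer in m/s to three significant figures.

μ = GM = 6.674×10⁻¹¹ × 7.348×10²² = 4.904×10¹² m³/s².
r = 1838 km = 1.838×10⁶ m.
Circular speed v_c = √(μ/r) = 1633 m/s.
Escape speed v_esc = √(2μ/r) = √2 × v_c = 2310 m/s.
Δv = v_esc − v_c = 676.6 m/s.

Δv ≈ 677 m/s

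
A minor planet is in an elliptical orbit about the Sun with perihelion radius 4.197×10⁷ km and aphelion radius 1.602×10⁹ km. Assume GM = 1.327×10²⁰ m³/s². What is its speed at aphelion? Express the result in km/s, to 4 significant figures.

v ≈ 2.057 km/s

Semi-major axis a = (r_p + r_a)/2 = 8.2198×10⁸ km = 8.220×10¹¹ m.
Vis-viva: v² = μ(2/r − 1/a) = 1.327×10²⁰ × (1.248×10⁻¹² − 1.217×10⁻¹²) = 4.229×10⁶ m²/s².
v = 2057 m/s = 2.057 km/s.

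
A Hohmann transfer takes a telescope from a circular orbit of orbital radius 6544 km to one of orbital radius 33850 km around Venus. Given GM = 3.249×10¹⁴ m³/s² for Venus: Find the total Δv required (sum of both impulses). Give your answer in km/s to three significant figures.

Δv_total ≈ 3.41 km/s

r₁ = 6544 km = 6.544×10⁶ m.
r₂ = 33850 km = 3.385×10⁷ m.
Transfer ellipse a_t = (r₁ + r₂)/2 = 2.020×10⁷ m.
At r₁: circular v_c1 = √(μ/r₁) = 7046 m/s; transfer-periapsis v_p = √[μ(2/r₁ − 1/a_t)] = 9122 m/s.
Δv₁ = v_p − v_c1 = 2076 m/s.
At r₂: circular v_c2 = √(μ/r₂) = 3098 m/s; transfer-apoapsis v_a = √[μ(2/r₂ − 1/a_t)] = 1763 m/s.
Δv₂ = v_c2 − v_a = 1335 m/s.
Total Δv = Δv₁ + Δv₂ = 3410 m/s = 3.410 km/s.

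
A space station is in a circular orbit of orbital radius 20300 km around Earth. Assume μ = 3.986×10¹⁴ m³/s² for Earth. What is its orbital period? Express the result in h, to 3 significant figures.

r = 20300 km = 2.030×10⁷ m.
Kepler's third law: T = 2π√(r³/μ) = 2π√((2.030×10⁷)³ / 3.986×10¹⁴).
r³/μ = 2.099×10⁷ s², so T = 2π × 4.581×10³ = 2.878×10⁴ s.
Converting: 2.878×10⁴ s ÷ 3600 = 7.996 h.

T ≈ 8.00 h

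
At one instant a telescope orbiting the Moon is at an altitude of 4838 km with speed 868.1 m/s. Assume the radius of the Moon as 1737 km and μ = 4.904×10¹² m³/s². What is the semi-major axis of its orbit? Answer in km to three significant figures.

r = 1737 + 4838 = 6575.0 km = 6.575×10⁶ m.
Vis-viva rearranged: 1/a = 2/r − v²/μ = 3.042×10⁻⁷ − 1.537×10⁻⁷ = 1.505×10⁻⁷ m⁻¹.
a = 6.644×10⁶ m = 6644.0 km.

a ≈ 6640 km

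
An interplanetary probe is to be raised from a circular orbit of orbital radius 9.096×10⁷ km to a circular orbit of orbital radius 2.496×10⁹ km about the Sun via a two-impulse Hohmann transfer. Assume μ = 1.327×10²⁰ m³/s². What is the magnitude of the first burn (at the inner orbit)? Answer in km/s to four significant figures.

r₁ = 9.096×10⁷ km = 9.096×10¹⁰ m.
r₂ = 2.496×10⁹ km = 2.496×10¹² m.
Transfer ellipse a_t = (r₁ + r₂)/2 = 1.293×10¹² m.
At r₁: circular v_c1 = √(μ/r₁) = 38200 m/s; transfer-perihelion v_p = √[μ(2/r₁ − 1/a_t)] = 53060 m/s.
Δv₁ = v_p − v_c1 = 14860 m/s.
= 14.86 km/s.

Δv ≈ 14.86 km/s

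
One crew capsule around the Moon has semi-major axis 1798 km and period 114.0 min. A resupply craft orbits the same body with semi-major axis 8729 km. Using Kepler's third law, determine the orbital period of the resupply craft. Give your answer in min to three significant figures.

Kepler's third law: T² ∝ a³, so T₂ = T₁ (a₂/a₁)^(3/2).
a₂/a₁ = 4.855, (a₂/a₁)^(3/2) = 10.70.
T₂ = 114.0 × 10.70 = 1219 min.

T₂ ≈ 1220 min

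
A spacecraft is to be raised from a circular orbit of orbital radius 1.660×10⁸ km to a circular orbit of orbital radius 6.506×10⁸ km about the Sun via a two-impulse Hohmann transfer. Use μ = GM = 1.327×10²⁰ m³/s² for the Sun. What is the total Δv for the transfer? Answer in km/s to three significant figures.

Δv_total ≈ 12.6 km/s

r₁ = 1.660×10⁸ km = 1.660×10¹¹ m.
r₂ = 6.506×10⁸ km = 6.506×10¹¹ m.
Transfer ellipse a_t = (r₁ + r₂)/2 = 4.083×10¹¹ m.
At r₁: circular v_c1 = √(μ/r₁) = 28270 m/s; transfer-perihelion v_p = √[μ(2/r₁ − 1/a_t)] = 35690 m/s.
Δv₁ = v_p − v_c1 = 7417 m/s.
At r₂: circular v_c2 = √(μ/r₂) = 14280 m/s; transfer-aphelion v_a = √[μ(2/r₂ − 1/a_t)] = 9106 m/s.
Δv₂ = v_c2 − v_a = 5175 m/s.
Total Δv = Δv₁ + Δv₂ = 12590 m/s = 12.59 km/s.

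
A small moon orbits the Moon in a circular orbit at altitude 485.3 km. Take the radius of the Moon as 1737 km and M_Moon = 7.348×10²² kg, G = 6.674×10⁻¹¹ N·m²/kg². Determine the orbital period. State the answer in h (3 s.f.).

μ = GM = 6.674×10⁻¹¹ × 7.348×10²² = 4.904×10¹² m³/s².
r = 1737 + 485.3 = 2222.3 km = 2.2223×10⁶ m.
Kepler's third law: T = 2π√(r³/μ) = 2π√((2.222×10⁶)³ / 4.904×10¹²).
r³/μ = 2.238×10⁶ s², so T = 2π × 1.496×10³ = 9.400×10³ s.
Converting: 9.400×10³ s ÷ 3600 = 2.611 h.

T ≈ 2.61 h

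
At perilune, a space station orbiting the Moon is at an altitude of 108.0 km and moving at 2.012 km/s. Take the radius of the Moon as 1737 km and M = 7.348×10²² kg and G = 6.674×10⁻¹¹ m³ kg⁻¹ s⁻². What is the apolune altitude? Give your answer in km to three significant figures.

μ = GM = 6.674×10⁻¹¹ × 7.348×10²² = 4.904×10¹² m³/s².
r_p = 1737 + 108.0 = 1845.0 km = 1.845×10⁶ m.
Specific energy ε = v²/2 − μ/r = -6.340×10⁵ J/kg, so a = −μ/(2ε) = 3.868×10⁶ m.
The apsides satisfy r_p + r_a = 2a, so the apolune radius is 2a − r_p = 5.891×10⁶ m = 5890.7 km.
Apolune altitude = 5890.7 − 1737 = 4153.7 km.

apolune altitude ≈ 4150 km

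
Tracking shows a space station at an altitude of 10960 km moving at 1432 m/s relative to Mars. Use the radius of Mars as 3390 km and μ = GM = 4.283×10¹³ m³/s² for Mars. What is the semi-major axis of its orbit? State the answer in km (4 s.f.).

a ≈ 10930 km

r = 3390 + 10960 = 14350 km = 1.435×10⁷ m.
Vis-viva rearranged: 1/a = 2/r − v²/μ = 1.394×10⁻⁷ − 4.788×10⁻⁸ = 9.149×10⁻⁸ m⁻¹.
a = 1.093×10⁷ m = 10930 km.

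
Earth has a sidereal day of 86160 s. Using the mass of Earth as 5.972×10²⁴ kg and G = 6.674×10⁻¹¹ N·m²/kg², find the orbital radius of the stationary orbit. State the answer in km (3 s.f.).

r_sync ≈ 42200 km

μ = GM = 6.674×10⁻¹¹ × 5.972×10²⁴ = 3.986×10¹⁴ m³/s².
A synchronous orbit has period T, so by Kepler's third law a = (μT²/4π²)^(1/3).
μT²/4π² = 3.986×10¹⁴ × (8.616×10⁴)² / 39.48 = 7.495×10²² m³.
a = 4.216×10⁷ m = 42162 km.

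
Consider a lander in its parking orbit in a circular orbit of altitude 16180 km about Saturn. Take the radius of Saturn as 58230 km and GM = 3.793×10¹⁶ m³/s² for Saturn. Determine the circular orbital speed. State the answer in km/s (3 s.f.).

v ≈ 22.6 km/s

r = 58230 + 16180 = 74410 km = 7.4410×10⁷ m.
For a circular orbit v = √(μ/r) = √(3.793×10¹⁶ / 7.441×10⁷) = √(5.097×10⁸) = 22580 m/s.
That is 22.58 km/s.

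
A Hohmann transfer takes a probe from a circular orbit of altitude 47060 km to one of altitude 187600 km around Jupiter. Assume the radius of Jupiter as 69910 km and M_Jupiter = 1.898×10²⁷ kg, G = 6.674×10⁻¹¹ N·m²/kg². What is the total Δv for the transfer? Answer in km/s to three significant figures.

μ = GM = 6.674×10⁻¹¹ × 1.898×10²⁷ = 1.267×10¹⁷ m³/s².
r₁ = 69910 + 47060 = 116970 km = 1.1697×10⁸ m.
r₂ = 69910 + 187600 = 257510 km = 2.5751×10⁸ m.
Transfer ellipse a_t = (r₁ + r₂)/2 = 1.872×10⁸ m.
At r₁: circular v_c1 = √(μ/r₁) = 32910 m/s; transfer-perijove v_p = √[μ(2/r₁ − 1/a_t)] = 38590 m/s.
Δv₁ = v_p − v_c1 = 5684 m/s.
At r₂: circular v_c2 = √(μ/r₂) = 22180 m/s; transfer-apojove v_a = √[μ(2/r₂ − 1/a_t)] = 17530 m/s.
Δv₂ = v_c2 − v_a = 4649 m/s.
Total Δv = Δv₁ + Δv₂ = 10330 m/s = 10.33 km/s.

Δv_total ≈ 10.3 km/s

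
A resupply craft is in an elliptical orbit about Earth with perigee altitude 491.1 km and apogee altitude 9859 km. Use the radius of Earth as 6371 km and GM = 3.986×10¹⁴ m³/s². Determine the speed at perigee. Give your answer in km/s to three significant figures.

v ≈ 9.04 km/s

r_p = 6371 + 491.1 = 6862.1 km = 6.8621×10⁶ m.
r_a = 6371 + 9859 = 16230 km = 1.6230×10⁷ m.
Semi-major axis a = (r_p + r_a)/2 = 11546 km = 1.155×10⁷ m.
Vis-viva: v² = μ(2/r − 1/a) = 3.986×10¹⁴ × (2.915×10⁻⁷ − 8.661×10⁻⁸) = 8.165×10⁷ m²/s².
v = 9036 m/s = 9.036 km/s.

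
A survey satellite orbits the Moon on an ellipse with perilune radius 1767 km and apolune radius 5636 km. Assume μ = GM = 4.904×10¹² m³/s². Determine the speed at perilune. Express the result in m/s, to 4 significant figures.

Semi-major axis a = (r_p + r_a)/2 = 3701.5 km = 3.702×10⁶ m.
Vis-viva: v² = μ(2/r − 1/a) = 4.904×10¹² × (1.132×10⁻⁶ − 2.702×10⁻⁷) = 4.226×10⁶ m²/s².
v = 2056 m/s.

v ≈ 2056 m/s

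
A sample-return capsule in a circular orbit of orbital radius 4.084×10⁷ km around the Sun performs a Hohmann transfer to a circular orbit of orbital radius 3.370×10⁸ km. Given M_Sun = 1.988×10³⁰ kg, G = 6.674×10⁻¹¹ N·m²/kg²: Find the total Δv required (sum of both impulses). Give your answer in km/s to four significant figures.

Δv_total ≈ 29.74 km/s

μ = GM = 6.674×10⁻¹¹ × 1.988×10³⁰ = 1.327×10²⁰ m³/s².
r₁ = 4.084×10⁷ km = 4.084×10¹⁰ m.
r₂ = 3.370×10⁸ km = 3.370×10¹¹ m.
Transfer ellipse a_t = (r₁ + r₂)/2 = 1.889×10¹¹ m.
At r₁: circular v_c1 = √(μ/r₁) = 57000 m/s; transfer-perihelion v_p = √[μ(2/r₁ − 1/a_t)] = 76130 m/s.
Δv₁ = v_p − v_c1 = 19130 m/s.
At r₂: circular v_c2 = √(μ/r₂) = 19840 m/s; transfer-aphelion v_a = √[μ(2/r₂ − 1/a_t)] = 9226 m/s.
Δv₂ = v_c2 − v_a = 10620 m/s.
Total Δv = Δv₁ + Δv₂ = 29740 m/s = 29.74 km/s.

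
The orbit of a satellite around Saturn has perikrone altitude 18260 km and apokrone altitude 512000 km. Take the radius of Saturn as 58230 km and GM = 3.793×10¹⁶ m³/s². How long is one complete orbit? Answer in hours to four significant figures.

T ≈ 52.11 hours

r_p = 58230 + 18260 = 76490 km = 7.6490×10⁷ m.
r_a = 58230 + 512000 = 570230 km = 5.7023×10⁸ m.
Semi-major axis a = (r_p + r_a)/2 = (76490 + 5.7023×10⁵)/2 = 3.2336×10⁵ km = 3.234×10⁸ m.
By Kepler's third law T = 2π√(a³/μ) = 2π × 2.986×10⁴ = 1.876×10⁵ s.
= 52.11 hours.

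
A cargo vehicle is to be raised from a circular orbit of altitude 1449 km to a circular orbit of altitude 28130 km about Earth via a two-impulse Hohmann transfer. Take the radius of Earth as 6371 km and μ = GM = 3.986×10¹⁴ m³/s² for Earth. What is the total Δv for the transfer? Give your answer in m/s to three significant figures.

r₁ = 6371 + 1449 = 7820.0 km = 7.8200×10⁶ m.
r₂ = 6371 + 28130 = 34501 km = 3.4501×10⁷ m.
Transfer ellipse a_t = (r₁ + r₂)/2 = 2.116×10⁷ m.
At r₁: circular v_c1 = √(μ/r₁) = 7139 m/s; transfer-perigee v_p = √[μ(2/r₁ − 1/a_t)] = 9116 m/s.
Δv₁ = v_p − v_c1 = 1977 m/s.
At r₂: circular v_c2 = √(μ/r₂) = 3399 m/s; transfer-apogee v_a = √[μ(2/r₂ − 1/a_t)] = 2066 m/s.
Δv₂ = v_c2 − v_a = 1333 m/s.
Total Δv = Δv₁ + Δv₂ = 3310 m/s.

Δv_total ≈ 3310 m/s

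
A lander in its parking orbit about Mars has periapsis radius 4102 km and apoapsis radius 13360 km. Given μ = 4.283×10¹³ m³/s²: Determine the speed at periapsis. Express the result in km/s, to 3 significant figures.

Semi-major axis a = (r_p + r_a)/2 = 8731.0 km = 8.731×10⁶ m.
Vis-viva: v² = μ(2/r − 1/a) = 4.283×10¹³ × (4.876×10⁻⁷ − 1.145×10⁻⁷) = 1.598×10⁷ m²/s².
v = 3997 m/s = 3.997 km/s.

v ≈ 4.00 km/s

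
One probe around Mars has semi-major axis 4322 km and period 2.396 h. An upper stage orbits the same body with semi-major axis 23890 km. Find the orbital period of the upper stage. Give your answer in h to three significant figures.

T₂ ≈ 31.1 h

Kepler's third law: T² ∝ a³, so T₂ = T₁ (a₂/a₁)^(3/2).
a₂/a₁ = 5.528, (a₂/a₁)^(3/2) = 13.00.
T₂ = 2.396 × 13.00 = 31.14 h.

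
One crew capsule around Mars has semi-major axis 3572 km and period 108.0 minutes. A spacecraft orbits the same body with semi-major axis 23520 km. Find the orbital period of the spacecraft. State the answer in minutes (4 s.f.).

T₂ ≈ 1825 minutes

Kepler's third law: T² ∝ a³, so T₂ = T₁ (a₂/a₁)^(3/2).
a₂/a₁ = 6.585, (a₂/a₁)^(3/2) = 16.90.
T₂ = 108.0 × 16.90 = 1825 minutes.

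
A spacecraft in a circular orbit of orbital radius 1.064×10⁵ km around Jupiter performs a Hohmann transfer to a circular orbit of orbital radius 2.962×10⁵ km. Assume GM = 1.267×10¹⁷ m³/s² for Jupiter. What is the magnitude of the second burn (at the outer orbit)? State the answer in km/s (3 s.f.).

Δv ≈ 5.65 km/s

r₁ = 1.064×10⁵ km = 1.064×10⁸ m.
r₂ = 2.962×10⁵ km = 2.962×10⁸ m.
Transfer ellipse a_t = (r₁ + r₂)/2 = 2.013×10⁸ m.
At r₁: circular v_c1 = √(μ/r₁) = 34510 m/s; transfer-perijove v_p = √[μ(2/r₁ − 1/a_t)] = 41860 m/s.
At r₂: circular v_c2 = √(μ/r₂) = 20680 m/s; transfer-apojove v_a = √[μ(2/r₂ − 1/a_t)] = 15040 m/s.
Δv₂ = v_c2 − v_a = 5646 m/s.
= 5.646 km/s.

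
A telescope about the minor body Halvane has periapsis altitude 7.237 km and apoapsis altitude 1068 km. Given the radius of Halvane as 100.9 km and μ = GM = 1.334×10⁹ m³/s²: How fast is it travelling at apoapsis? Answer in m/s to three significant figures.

r_p = 100.9 + 7.237 = 108.14 km = 1.0814×10⁵ m.
r_a = 100.9 + 1068 = 1168.9 km = 1.1689×10⁶ m.
Semi-major axis a = (r_p + r_a)/2 = 638.52 km = 6.385×10⁵ m.
Vis-viva: v² = μ(2/r − 1/a) = 1.334×10⁹ × (1.711×10⁻⁶ − 1.566×10⁻⁶) = 1.933×10² m²/s².
v = 13.90 m/s.

v ≈ 13.9 m/s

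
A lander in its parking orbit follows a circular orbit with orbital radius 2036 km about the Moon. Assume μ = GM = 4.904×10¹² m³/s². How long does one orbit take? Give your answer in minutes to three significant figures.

T ≈ 137 minutes

r = 2036 km = 2.036×10⁶ m.
Kepler's third law: T = 2π√(r³/μ) = 2π√((2.036×10⁶)³ / 4.904×10¹²).
r³/μ = 1.721×10⁶ s², so T = 2π × 1.312×10³ = 8.243×10³ s.
Converting: 8.243×10³ s ÷ 60.00 = 137.4 minutes.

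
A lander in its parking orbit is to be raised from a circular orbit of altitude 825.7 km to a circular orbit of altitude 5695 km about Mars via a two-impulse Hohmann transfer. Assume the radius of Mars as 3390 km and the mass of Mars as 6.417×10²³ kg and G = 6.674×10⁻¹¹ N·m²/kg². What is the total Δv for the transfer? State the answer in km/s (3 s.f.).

Δv_total ≈ 0.981 km/s

μ = GM = 6.674×10⁻¹¹ × 6.417×10²³ = 4.283×10¹³ m³/s².
r₁ = 3390 + 825.7 = 4215.7 km = 4.2157×10⁶ m.
r₂ = 3390 + 5695 = 9085.0 km = 9.0850×10⁶ m.
Transfer ellipse a_t = (r₁ + r₂)/2 = 6.650×10⁶ m.
At r₁: circular v_c1 = √(μ/r₁) = 3187 m/s; transfer-periapsis v_p = √[μ(2/r₁ − 1/a_t)] = 3725 m/s.
Δv₁ = v_p − v_c1 = 538.0 m/s.
At r₂: circular v_c2 = √(μ/r₂) = 2171 m/s; transfer-apoapsis v_a = √[μ(2/r₂ − 1/a_t)] = 1729 m/s.
Δv₂ = v_c2 − v_a = 442.5 m/s.
Total Δv = Δv₁ + Δv₂ = 980.5 m/s = 0.9805 km/s.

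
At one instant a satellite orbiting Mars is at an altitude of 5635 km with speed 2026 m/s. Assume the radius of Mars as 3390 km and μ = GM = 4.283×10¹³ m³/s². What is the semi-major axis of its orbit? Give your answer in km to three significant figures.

a ≈ 7950 km

r = 3390 + 5635 = 9025.0 km = 9.025×10⁶ m.
Specific orbital energy ε = v²/2 − μ/r = (2026)²/2 − 4.283×10¹³/9.025×10⁶ = -2.693×10⁶ J/kg.
Since ε = −μ/(2a), a = −μ/(2ε) = 7.951×10⁶ m = 7951.0 km.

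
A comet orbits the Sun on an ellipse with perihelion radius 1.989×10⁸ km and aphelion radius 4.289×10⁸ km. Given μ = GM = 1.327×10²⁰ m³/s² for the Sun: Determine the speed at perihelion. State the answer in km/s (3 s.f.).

v ≈ 30.2 km/s

Semi-major axis a = (r_p + r_a)/2 = 3.1390×10⁸ km = 3.139×10¹¹ m.
Vis-viva: v² = μ(2/r − 1/a) = 1.327×10²⁰ × (1.006×10⁻¹¹ − 3.186×10⁻¹²) = 9.116×10⁸ m²/s².
v = 30190 m/s = 30.19 km/s.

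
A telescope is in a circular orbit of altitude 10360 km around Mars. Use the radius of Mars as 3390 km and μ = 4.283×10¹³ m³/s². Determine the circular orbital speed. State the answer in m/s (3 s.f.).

r = 3390 + 10360 = 13750 km = 1.3750×10⁷ m.
For a circular orbit v = √(μ/r) = √(4.283×10¹³ / 1.375×10⁷) = √(3.115×10⁶) = 1765 m/s.

v ≈ 1760 m/s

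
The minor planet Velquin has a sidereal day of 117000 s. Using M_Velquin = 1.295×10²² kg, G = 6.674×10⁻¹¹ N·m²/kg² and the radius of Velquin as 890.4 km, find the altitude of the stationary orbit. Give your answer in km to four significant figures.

μ = GM = 6.674×10⁻¹¹ × 1.295×10²² = 8.643×10¹¹ m³/s².
A synchronous orbit has period T, so by Kepler's third law a = (μT²/4π²)^(1/3).
μT²/4π² = 8.643×10¹¹ × (1.170×10⁵)² / 39.48 = 2.997×10²⁰ m³.
a = 6.692×10⁶ m = 6692.0 km.
Altitude h = a − R = 6692.0 − 890.4 = 5801.6 km.

h_sync ≈ 5802 km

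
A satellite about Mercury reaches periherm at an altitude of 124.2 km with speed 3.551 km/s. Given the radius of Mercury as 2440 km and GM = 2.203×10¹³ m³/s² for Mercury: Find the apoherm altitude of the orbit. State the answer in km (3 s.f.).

apoherm altitude ≈ 4630 km

r_p = 2440 + 124.2 = 2564.2 km = 2.564×10⁶ m.
Specific energy ε = v²/2 − μ/r = -2.287×10⁶ J/kg, so a = −μ/(2ε) = 4.817×10⁶ m.
The apsides satisfy r_p + r_a = 2a, so the apoherm radius is 2a − r_p = 7.070×10⁶ m = 7070.3 km.
Apoherm altitude = 7070.3 − 2440 = 4630.3 km.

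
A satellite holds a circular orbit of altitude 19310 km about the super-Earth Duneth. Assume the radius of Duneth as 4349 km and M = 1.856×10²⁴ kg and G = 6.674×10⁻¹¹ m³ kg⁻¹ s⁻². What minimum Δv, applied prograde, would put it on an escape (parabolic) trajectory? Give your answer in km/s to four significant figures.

Δv ≈ 0.9478 km/s

μ = GM = 6.674×10⁻¹¹ × 1.856×10²⁴ = 1.239×10¹⁴ m³/s².
r = 4349 + 19310 = 23659 km = 2.3659×10⁷ m.
Circular speed v_c = √(μ/r) = 2288 m/s.
Escape speed v_esc = √(2μ/r) = √2 × v_c = 3236 m/s.
Δv = v_esc − v_c = 947.8 m/s = 0.9478 km/s.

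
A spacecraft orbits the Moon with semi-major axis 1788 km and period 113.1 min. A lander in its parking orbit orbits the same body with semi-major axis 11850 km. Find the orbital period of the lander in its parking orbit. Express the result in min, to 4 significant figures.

T₂ ≈ 1930 min

Kepler's third law: T² ∝ a³, so T₂ = T₁ (a₂/a₁)^(3/2).
a₂/a₁ = 6.628, (a₂/a₁)^(3/2) = 17.06.
T₂ = 113.1 × 17.06 = 1930 min.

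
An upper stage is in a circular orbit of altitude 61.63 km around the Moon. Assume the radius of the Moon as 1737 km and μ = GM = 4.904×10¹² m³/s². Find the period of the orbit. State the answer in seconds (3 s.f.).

T ≈ 6840 seconds

r = 1737 + 61.63 = 1798.6 km = 1.7986×10⁶ m.
Kepler's third law: T = 2π√(r³/μ) = 2π√((1.799×10⁶)³ / 4.904×10¹²).
r³/μ = 1.187×10⁶ s², so T = 2π × 1.089×10³ = 6.844×10³ s.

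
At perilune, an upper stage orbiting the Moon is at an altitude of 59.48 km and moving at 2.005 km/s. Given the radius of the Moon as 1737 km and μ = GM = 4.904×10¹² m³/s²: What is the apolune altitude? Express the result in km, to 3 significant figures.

apolune altitude ≈ 3280 km

r_p = 1737 + 59.48 = 1796.5 km = 1.796×10⁶ m.
Specific energy ε = v²/2 − μ/r = -7.198×10⁵ J/kg, so a = −μ/(2ε) = 3.407×10⁶ m.
The apsides satisfy r_p + r_a = 2a, so the apolune radius is 2a − r_p = 5.017×10⁶ m = 5016.8 km.
Apolune altitude = 5016.8 − 1737 = 3279.8 km.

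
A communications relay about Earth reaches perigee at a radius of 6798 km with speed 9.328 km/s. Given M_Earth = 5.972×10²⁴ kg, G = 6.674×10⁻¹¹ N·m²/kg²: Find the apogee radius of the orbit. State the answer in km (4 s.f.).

μ = GM = 6.674×10⁻¹¹ × 5.972×10²⁴ = 3.986×10¹⁴ m³/s².
r_p = 6.798×10⁶ m.
Specific energy ε = v²/2 − μ/r = -1.512×10⁷ J/kg, so a = −μ/(2ε) = 1.318×10⁷ m.
The apsides satisfy r_p + r_a = 2a, so the apogee radius is 2a − r_p = 1.955×10⁷ m = 19554 km.

apogee radius ≈ 19550 km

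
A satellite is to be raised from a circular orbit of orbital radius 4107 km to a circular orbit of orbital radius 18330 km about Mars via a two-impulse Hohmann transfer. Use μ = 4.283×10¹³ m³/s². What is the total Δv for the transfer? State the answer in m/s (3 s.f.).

Δv_total ≈ 1500 m/s

r₁ = 4107 km = 4.107×10⁶ m.
r₂ = 18330 km = 1.833×10⁷ m.
Transfer ellipse a_t = (r₁ + r₂)/2 = 1.122×10⁷ m.
At r₁: circular v_c1 = √(μ/r₁) = 3229 m/s; transfer-periapsis v_p = √[μ(2/r₁ − 1/a_t)] = 4128 m/s.
Δv₁ = v_p − v_c1 = 898.5 m/s.
At r₂: circular v_c2 = √(μ/r₂) = 1529 m/s; transfer-apoapsis v_a = √[μ(2/r₂ − 1/a_t)] = 924.9 m/s.
Δv₂ = v_c2 − v_a = 603.7 m/s.
Total Δv = Δv₁ + Δv₂ = 1502 m/s.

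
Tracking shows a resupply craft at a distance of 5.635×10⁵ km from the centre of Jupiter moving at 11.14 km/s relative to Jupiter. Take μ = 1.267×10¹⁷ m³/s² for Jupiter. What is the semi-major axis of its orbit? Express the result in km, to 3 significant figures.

r = 5.635×10⁸ m.
Specific orbital energy ε = v²/2 − μ/r = (11140)²/2 − 1.267×10¹⁷/5.635×10⁸ = -1.628×10⁸ J/kg.
Since ε = −μ/(2a), a = −μ/(2ε) = 3.891×10⁸ m = 3.8914×10⁵ km.

a ≈ 3.89×10⁵ km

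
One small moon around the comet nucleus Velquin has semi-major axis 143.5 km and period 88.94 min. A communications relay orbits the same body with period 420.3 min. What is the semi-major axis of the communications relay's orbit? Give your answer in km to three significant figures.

a₂ ≈ 404 km

Kepler's third law: a³ ∝ T², so a₂ = a₁ (T₂/T₁)^(2/3).
T₂/T₁ = 4.726, (T₂/T₁)^(2/3) = 2.816.
a₂ = 143.5 × 2.816 = 404.1 km.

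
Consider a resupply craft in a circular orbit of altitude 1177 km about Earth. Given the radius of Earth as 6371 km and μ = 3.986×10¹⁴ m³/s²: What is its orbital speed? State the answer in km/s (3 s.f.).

v ≈ 7.27 km/s

r = 6371 + 1177 = 7548.0 km = 7.5480×10⁶ m.
For a circular orbit v = √(μ/r) = √(3.986×10¹⁴ / 7.548×10⁶) = √(5.281×10⁷) = 7267 m/s.
That is 7.267 km/s.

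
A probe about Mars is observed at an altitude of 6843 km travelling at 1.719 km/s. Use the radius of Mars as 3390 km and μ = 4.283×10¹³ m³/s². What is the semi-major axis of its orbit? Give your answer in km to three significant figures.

a ≈ 7910 km

r = 3390 + 6843 = 10233 km = 1.023×10⁷ m.
Specific orbital energy ε = v²/2 − μ/r = (1719)²/2 − 4.283×10¹³/1.023×10⁷ = -2.708×10⁶ J/kg.
Since ε = −μ/(2a), a = −μ/(2ε) = 7.908×10⁶ m = 7908.1 km.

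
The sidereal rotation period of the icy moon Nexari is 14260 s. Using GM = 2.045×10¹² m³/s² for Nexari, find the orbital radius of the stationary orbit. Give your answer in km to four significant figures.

r_sync ≈ 2192 km

A synchronous orbit has period T, so by Kepler's third law a = (μT²/4π²)^(1/3).
μT²/4π² = 2.045×10¹² × (1.426×10⁴)² / 39.48 = 1.053×10¹⁹ m³.
a = 2.192×10⁶ m = 2192.1 km.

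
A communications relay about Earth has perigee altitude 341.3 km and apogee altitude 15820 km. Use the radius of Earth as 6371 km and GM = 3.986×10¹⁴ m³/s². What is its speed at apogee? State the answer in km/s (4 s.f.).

r_p = 6371 + 341.3 = 6712.3 km = 6.7123×10⁶ m.
r_a = 6371 + 15820 = 22191 km = 2.2191×10⁷ m.
Semi-major axis a = (r_p + r_a)/2 = 14452 km = 1.445×10⁷ m.
Vis-viva: v² = μ(2/r − 1/a) = 3.986×10¹⁴ × (9.013×10⁻⁸ − 6.920×10⁻⁸) = 8.343×10⁶ m²/s².
v = 2888 m/s = 2.888 km/s.

v ≈ 2.888 km/s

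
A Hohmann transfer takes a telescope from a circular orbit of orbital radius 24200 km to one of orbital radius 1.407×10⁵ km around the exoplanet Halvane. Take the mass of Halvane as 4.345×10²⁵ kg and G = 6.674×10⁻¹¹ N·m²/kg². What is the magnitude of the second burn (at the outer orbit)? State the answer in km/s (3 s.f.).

Δv ≈ 2.08 km/s

μ = GM = 6.674×10⁻¹¹ × 4.345×10²⁵ = 2.900×10¹⁵ m³/s².
r₁ = 24200 km = 2.420×10⁷ m.
r₂ = 1.407×10⁵ km = 1.407×10⁸ m.
Transfer ellipse a_t = (r₁ + r₂)/2 = 8.245×10⁷ m.
At r₁: circular v_c1 = √(μ/r₁) = 10950 m/s; transfer-periapsis v_p = √[μ(2/r₁ − 1/a_t)] = 14300 m/s.
At r₂: circular v_c2 = √(μ/r₂) = 4540 m/s; transfer-apoapsis v_a = √[μ(2/r₂ − 1/a_t)] = 2460 m/s.
Δv₂ = v_c2 − v_a = 2080 m/s.
= 2.080 km/s.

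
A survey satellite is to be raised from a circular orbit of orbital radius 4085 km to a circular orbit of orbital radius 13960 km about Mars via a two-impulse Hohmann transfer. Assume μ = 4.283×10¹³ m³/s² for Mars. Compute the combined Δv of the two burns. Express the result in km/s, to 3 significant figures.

r₁ = 4085 km = 4.085×10⁶ m.
r₂ = 13960 km = 1.396×10⁷ m.
Transfer ellipse a_t = (r₁ + r₂)/2 = 9.022×10⁶ m.
At r₁: circular v_c1 = √(μ/r₁) = 3238 m/s; transfer-periapsis v_p = √[μ(2/r₁ − 1/a_t)] = 4028 m/s.
Δv₁ = v_p − v_c1 = 789.7 m/s.
At r₂: circular v_c2 = √(μ/r₂) = 1752 m/s; transfer-apoapsis v_a = √[μ(2/r₂ − 1/a_t)] = 1179 m/s.
Δv₂ = v_c2 − v_a = 573.0 m/s.
Total Δv = Δv₁ + Δv₂ = 1363 m/s = 1.363 km/s.

Δv_total ≈ 1.36 km/s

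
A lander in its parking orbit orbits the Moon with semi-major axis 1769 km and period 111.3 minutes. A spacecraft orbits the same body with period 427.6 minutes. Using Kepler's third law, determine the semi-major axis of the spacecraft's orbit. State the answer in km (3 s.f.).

Kepler's third law: a³ ∝ T², so a₂ = a₁ (T₂/T₁)^(2/3).
T₂/T₁ = 3.842, (T₂/T₁)^(2/3) = 2.453.
a₂ = 1769 × 2.453 = 4339 km.

a₂ ≈ 4340 km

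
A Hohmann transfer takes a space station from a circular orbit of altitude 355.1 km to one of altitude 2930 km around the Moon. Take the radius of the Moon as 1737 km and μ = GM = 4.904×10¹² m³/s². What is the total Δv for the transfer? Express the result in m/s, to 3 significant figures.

r₁ = 1737 + 355.1 = 2092.1 km = 2.0921×10⁶ m.
r₂ = 1737 + 2930 = 4667.0 km = 4.6670×10⁶ m.
Transfer ellipse a_t = (r₁ + r₂)/2 = 3.380×10⁶ m.
At r₁: circular v_c1 = √(μ/r₁) = 1531 m/s; transfer-perilune v_p = √[μ(2/r₁ − 1/a_t)] = 1799 m/s.
Δv₁ = v_p − v_c1 = 268.1 m/s.
At r₂: circular v_c2 = √(μ/r₂) = 1025 m/s; transfer-apolune v_a = √[μ(2/r₂ − 1/a_t)] = 806.5 m/s.
Δv₂ = v_c2 − v_a = 218.6 m/s.
Total Δv = Δv₁ + Δv₂ = 486.7 m/s.

Δv_total ≈ 487 m/s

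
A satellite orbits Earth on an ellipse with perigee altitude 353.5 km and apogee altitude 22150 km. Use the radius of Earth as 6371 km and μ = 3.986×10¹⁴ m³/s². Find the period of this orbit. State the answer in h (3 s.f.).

r_p = 6371 + 353.5 = 6724.5 km = 6.7245×10⁶ m.
r_a = 6371 + 22150 = 28521 km = 2.8521×10⁷ m.
Semi-major axis a = (r_p + r_a)/2 = (6724.5 + 28521)/2 = 17623 km = 1.762×10⁷ m.
By Kepler's third law T = 2π√(a³/μ) = 2π × 3.705×10³ = 2.328×10⁴ s.
= 6.467 h.

T ≈ 6.47 h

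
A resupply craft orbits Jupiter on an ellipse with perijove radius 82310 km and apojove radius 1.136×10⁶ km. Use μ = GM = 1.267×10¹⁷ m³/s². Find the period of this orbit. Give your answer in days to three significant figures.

T ≈ 3.07 days

Semi-major axis a = (r_p + r_a)/2 = (82310 + 1.1360×10⁶)/2 = 6.0916×10⁵ km = 6.092×10⁸ m.
By Kepler's third law T = 2π√(a³/μ) = 2π × 4.224×10⁴ = 2.654×10⁵ s.
= 3.072 days.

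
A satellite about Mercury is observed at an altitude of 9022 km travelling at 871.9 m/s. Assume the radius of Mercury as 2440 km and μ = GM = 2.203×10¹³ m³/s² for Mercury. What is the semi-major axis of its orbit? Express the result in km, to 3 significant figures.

r = 2440 + 9022 = 11462 km = 1.146×10⁷ m.
Specific orbital energy ε = v²/2 − μ/r = (871.9)²/2 − 2.203×10¹³/1.146×10⁷ = -1.542×10⁶ J/kg.
Since ε = −μ/(2a), a = −μ/(2ε) = 7.144×10⁶ m = 7143.8 km.

a ≈ 7140 km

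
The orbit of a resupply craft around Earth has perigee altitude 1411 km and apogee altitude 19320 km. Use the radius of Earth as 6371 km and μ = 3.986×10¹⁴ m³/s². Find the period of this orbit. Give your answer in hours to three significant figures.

r_p = 6371 + 1411 = 7782.0 km = 7.7820×10⁶ m.
r_a = 6371 + 19320 = 25691 km = 2.5691×10⁷ m.
Semi-major axis a = (r_p + r_a)/2 = (7782.0 + 25691)/2 = 16736 km = 1.674×10⁷ m.
By Kepler's third law T = 2π√(a³/μ) = 2π × 3.429×10³ = 2.155×10⁴ s.
= 5.986 hours.

T ≈ 5.99 hours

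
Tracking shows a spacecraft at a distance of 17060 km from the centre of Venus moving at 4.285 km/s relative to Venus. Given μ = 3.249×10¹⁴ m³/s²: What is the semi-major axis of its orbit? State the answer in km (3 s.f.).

r = 1.706×10⁷ m.
Specific orbital energy ε = v²/2 − μ/r = (4285)²/2 − 3.249×10¹⁴/1.706×10⁷ = -9.864×10⁶ J/kg.
Since ε = −μ/(2a), a = −μ/(2ε) = 1.647×10⁷ m = 16469 km.

a ≈ 16500 km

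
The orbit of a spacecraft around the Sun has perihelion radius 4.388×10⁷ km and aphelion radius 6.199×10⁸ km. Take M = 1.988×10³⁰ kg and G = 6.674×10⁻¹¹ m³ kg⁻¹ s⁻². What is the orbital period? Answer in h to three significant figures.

μ = GM = 6.674×10⁻¹¹ × 1.988×10³⁰ = 1.327×10²⁰ m³/s².
Semi-major axis a = (r_p + r_a)/2 = (4.3880×10⁷ + 6.1990×10⁸)/2 = 3.3189×10⁸ km = 3.319×10¹¹ m.
By Kepler's third law T = 2π√(a³/μ) = 2π × 1.660×10⁷ = 1.043×10⁸ s.
= 28970 h.

T ≈ 29000 h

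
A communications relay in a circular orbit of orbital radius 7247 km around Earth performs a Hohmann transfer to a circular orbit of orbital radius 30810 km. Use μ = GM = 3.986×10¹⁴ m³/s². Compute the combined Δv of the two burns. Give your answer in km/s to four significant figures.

r₁ = 7247 km = 7.247×10⁶ m.
r₂ = 30810 km = 3.081×10⁷ m.
Transfer ellipse a_t = (r₁ + r₂)/2 = 1.903×10⁷ m.
At r₁: circular v_c1 = √(μ/r₁) = 7416 m/s; transfer-perigee v_p = √[μ(2/r₁ − 1/a_t)] = 9437 m/s.
Δv₁ = v_p − v_c1 = 2021 m/s.
At r₂: circular v_c2 = √(μ/r₂) = 3597 m/s; transfer-apogee v_a = √[μ(2/r₂ − 1/a_t)] = 2220 m/s.
Δv₂ = v_c2 − v_a = 1377 m/s.
Total Δv = Δv₁ + Δv₂ = 3398 m/s = 3.398 km/s.

Δv_total ≈ 3.398 km/s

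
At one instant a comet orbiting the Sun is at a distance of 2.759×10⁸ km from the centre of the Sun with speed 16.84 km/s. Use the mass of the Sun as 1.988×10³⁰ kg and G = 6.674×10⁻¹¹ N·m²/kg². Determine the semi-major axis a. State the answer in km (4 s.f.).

μ = GM = 6.674×10⁻¹¹ × 1.988×10³⁰ = 1.327×10²⁰ m³/s².
r = 2.759×10¹¹ m.
Specific orbital energy ε = v²/2 − μ/r = (16840)²/2 − 1.327×10²⁰/2.759×10¹¹ = -3.391×10⁸ J/kg.
Since ε = −μ/(2a), a = −μ/(2ε) = 1.956×10¹¹ m = 1.9563×10⁸ km.

a ≈ 1.956×10⁸ km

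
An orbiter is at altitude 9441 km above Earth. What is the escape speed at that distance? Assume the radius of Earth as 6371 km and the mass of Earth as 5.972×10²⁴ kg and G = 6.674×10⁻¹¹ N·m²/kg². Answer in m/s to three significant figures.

μ = GM = 6.674×10⁻¹¹ × 5.972×10²⁴ = 3.986×10¹⁴ m³/s².
r = 6371 + 9441 = 15812 km = 1.5812×10⁷ m.
Escape speed v_esc = √(2μ/r) = √(2 × 3.986×10¹⁴ / 1.581×10⁷) = √(5.041×10⁷) = 7100 m/s.

v_esc ≈ 7100 m/s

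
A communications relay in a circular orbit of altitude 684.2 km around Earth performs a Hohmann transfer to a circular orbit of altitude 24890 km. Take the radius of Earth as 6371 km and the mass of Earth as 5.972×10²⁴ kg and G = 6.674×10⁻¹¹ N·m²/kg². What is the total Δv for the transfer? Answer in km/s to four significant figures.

Δv_total ≈ 3.489 km/s

μ = GM = 6.674×10⁻¹¹ × 5.972×10²⁴ = 3.986×10¹⁴ m³/s².
r₁ = 6371 + 684.2 = 7055.2 km = 7.0552×10⁶ m.
r₂ = 6371 + 24890 = 31261 km = 3.1261×10⁷ m.
Transfer ellipse a_t = (r₁ + r₂)/2 = 1.916×10⁷ m.
At r₁: circular v_c1 = √(μ/r₁) = 7516 m/s; transfer-perigee v_p = √[μ(2/r₁ − 1/a_t)] = 9601 m/s.
Δv₁ = v_p − v_c1 = 2085 m/s.
At r₂: circular v_c2 = √(μ/r₂) = 3571 m/s; transfer-apogee v_a = √[μ(2/r₂ − 1/a_t)] = 2167 m/s.
Δv₂ = v_c2 − v_a = 1404 m/s.
Total Δv = Δv₁ + Δv₂ = 3489 m/s = 3.489 km/s.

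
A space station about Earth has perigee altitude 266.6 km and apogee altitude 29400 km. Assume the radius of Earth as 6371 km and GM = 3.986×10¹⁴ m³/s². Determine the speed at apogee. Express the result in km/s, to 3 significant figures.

r_p = 6371 + 266.6 = 6637.6 km = 6.6376×10⁶ m.
r_a = 6371 + 29400 = 35771 km = 3.5771×10⁷ m.
Semi-major axis a = (r_p + r_a)/2 = 21204 km = 2.120×10⁷ m.
Vis-viva: v² = μ(2/r − 1/a) = 3.986×10¹⁴ × (5.591×10⁻⁸ − 4.716×10⁻⁸) = 3.488×10⁶ m²/s².
v = 1868 m/s = 1.868 km/s.

v ≈ 1.87 km/s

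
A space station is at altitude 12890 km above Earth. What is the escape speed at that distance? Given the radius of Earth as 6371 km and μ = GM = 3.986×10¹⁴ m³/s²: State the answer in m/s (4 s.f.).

r = 6371 + 12890 = 19261 km = 1.9261×10⁷ m.
Escape speed v_esc = √(2μ/r) = √(2 × 3.986×10¹⁴ / 1.926×10⁷) = √(4.139×10⁷) = 6433 m/s.

v_esc ≈ 6433 m/s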